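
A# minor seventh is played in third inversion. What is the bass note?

In third inversion the seventh is lowest. For A# minor seventh (A#–C#–E#–G#) that is G#.

G#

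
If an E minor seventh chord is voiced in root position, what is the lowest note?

E

The root of E minor seventh (E–G–B–D) is E; that is the bass in root position.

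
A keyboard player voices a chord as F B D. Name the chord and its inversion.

B diminished, second inversion

Reducing to letter names: F, B, D. These stack in thirds as B–D–F — a B diminished triad.
The lowest note is F, the fifth of the chord, so this is second inversion (figured bass 6/4).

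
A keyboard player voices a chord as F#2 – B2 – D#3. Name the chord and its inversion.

Reducing to letter names: F#, B, D#. These stack in thirds as B–D#–F# — a B major triad.
F# is the fifth of B major; fifth in the bass means second inversion (figured bass 6/4).

B major, second inversion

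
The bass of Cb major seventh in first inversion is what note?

The third of Cb major seventh (Cb–Eb–Gb–Bb) is Eb; that is the bass in first inversion.

Eb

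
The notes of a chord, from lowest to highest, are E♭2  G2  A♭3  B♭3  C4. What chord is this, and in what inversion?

Ab major ninth, second inversion

The distinct note names are Eb, G, Ab, Bb, C. Stacked in thirds they read Ab–C–Eb–G–Bb, which is a major ninth chord on Ab.
Eb is the fifth of Ab major ninth; fifth in the bass means second inversion.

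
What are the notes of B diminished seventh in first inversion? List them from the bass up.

Spelling B diminished seventh: B–D–F–Ab. In first inversion the third is bass, giving D, F, Ab, B from the bottom.

D, F, Ab, B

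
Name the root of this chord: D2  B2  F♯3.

Reordering D, B, F# into stacked thirds gives B–D–F#; the bottom of that stack, B, is the root.

B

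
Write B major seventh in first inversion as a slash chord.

Bmaj7/D#

First inversion of B major seventh has the third (D#) in the bass. As a slash chord: Bmaj7/D#.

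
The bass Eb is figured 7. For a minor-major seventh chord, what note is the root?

The figures 7 mean the root of the chord is in the bass. If Eb is the root of a minor-major seventh chord, the root is Eb (chord tones Eb–Gb–Bb–D).

Eb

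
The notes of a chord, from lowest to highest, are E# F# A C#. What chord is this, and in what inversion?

F# minor-major seventh, third inversion

The pitch classes E#, F#, A, C# arrange in thirds as F#–A–C#–E#: an F# minor-major seventh chord.
With the seventh (E#) in the bass, the chord is in third inversion (figured bass 4/2).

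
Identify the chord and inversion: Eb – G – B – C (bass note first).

C minor-major seventh, first inversion

The pitch classes Eb, G, B, C arrange in thirds as C–Eb–G–B: a C minor-major seventh chord.
Eb is the third of C minor-major seventh; third in the bass means first inversion (figured bass 6/5).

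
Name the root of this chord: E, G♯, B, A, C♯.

E, G#, B, A, C# are the tones of an A major ninth chord (A–C#–E–G#–B), making A the root.

A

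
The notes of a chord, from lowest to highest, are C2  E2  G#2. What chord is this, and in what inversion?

C augmented, root position

Reducing to letter names: C, E, G#. These stack in thirds as C–E–G# — a C augmented triad.
With the root (C) in the bass, the chord is in root position (figured bass 5/3).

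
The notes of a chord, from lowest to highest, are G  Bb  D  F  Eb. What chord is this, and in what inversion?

The pitch classes G, Bb, D, F, Eb arrange in thirds as Eb–G–Bb–D–F: an Eb major ninth chord.
With the third (G) in the bass, the chord is in first inversion.

Eb major ninth, first inversion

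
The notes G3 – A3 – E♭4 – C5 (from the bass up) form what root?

G, A, Eb, C are the tones of an A half-diminished seventh chord (A–C–Eb–G), making A the root.

A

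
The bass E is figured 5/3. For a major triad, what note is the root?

The figures 5/3 mean the root of the chord is in the bass. If E is the root of a major triad, the root is E (chord tones E–G#–B).

E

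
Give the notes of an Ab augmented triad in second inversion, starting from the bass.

Ab augmented is Ab–C–E. Second inversion puts the fifth (E) in the bass, with the remaining tones above: E, Ab, C.

E, Ab, C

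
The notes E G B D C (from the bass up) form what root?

C

E, G, B, D, C are the tones of a C major ninth chord (C–E–G–B–D), making C the root.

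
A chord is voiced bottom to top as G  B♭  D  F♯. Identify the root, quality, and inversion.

G minor-major seventh, root position

The distinct note names are G, Bb, D, F#. Stacked in thirds they read G–Bb–D–F#, which is a minor-major seventh chord on G.
The lowest note is G, the root of the chord, so this is root position (figured bass 7).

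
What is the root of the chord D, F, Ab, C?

D, F, Ab, C are the tones of a D half-diminished seventh chord (D–F–Ab–C), making D the root.

D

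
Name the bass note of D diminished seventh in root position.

D

The root of D diminished seventh (D–F–Ab–Cb) is D; that is the bass in root position.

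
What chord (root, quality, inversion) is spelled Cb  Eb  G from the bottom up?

The pitch classes Cb, Eb, G arrange in thirds as Cb–Eb–G: a Cb augmented triad.
The lowest note is Cb, the root of the chord, so this is root position (figured bass 5/3).

Cb augmented, root position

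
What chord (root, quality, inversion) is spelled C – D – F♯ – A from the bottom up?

The pitch classes C, D, F#, A arrange in thirds as D–F#–A–C: a D dominant seventh chord.
With the seventh (C) in the bass, the chord is in third inversion (figured bass 4/2).

D dominant seventh, third inversion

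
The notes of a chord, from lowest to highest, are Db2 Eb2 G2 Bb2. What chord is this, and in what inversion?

The pitch classes Db, Eb, G, Bb arrange in thirds as Eb–G–Bb–Db: an Eb dominant seventh chord.
Db is the seventh of Eb dominant seventh; seventh in the bass means third inversion (figured bass 4/2).

Eb dominant seventh, third inversion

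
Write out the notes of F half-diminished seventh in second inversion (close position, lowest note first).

F half-diminished seventh is F–Ab–Cb–Eb. Second inversion puts the fifth (Cb) in the bass, with the remaining tones above: Cb, Eb, F, Ab.

Cb, Eb, F, Ab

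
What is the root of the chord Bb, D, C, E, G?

C

The distinct letter names are Bb, D, C, E, G. Arranged as a stack of thirds they read C–E–G–Bb–D, so C is the root (a C dominant ninth chord).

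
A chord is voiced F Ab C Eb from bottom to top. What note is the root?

The distinct letter names are F, Ab, C, Eb. Arranged as a stack of thirds they read F–Ab–C–Eb, so F is the root (an F minor seventh chord).

F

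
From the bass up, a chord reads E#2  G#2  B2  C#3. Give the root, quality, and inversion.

C# dominant seventh, first inversion

The pitch classes E#, G#, B, C# arrange in thirds as C#–E#–G#–B: a C# dominant seventh chord.
E# is the third of C# dominant seventh; third in the bass means first inversion (figured bass 6/5).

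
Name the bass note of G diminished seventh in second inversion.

Db

G diminished seventh is G–Bb–Db–Fb. Second inversion places the fifth in the bass: Db.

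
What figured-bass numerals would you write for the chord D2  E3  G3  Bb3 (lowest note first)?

The notes D, E, G, Bb stack in thirds as E–G–Bb–D — an E half-diminished seventh chord. The bass D is the seventh, so this is third inversion: figured 4/2.

4/2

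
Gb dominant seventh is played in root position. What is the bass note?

In root position the root is lowest. For Gb dominant seventh (Gb–Bb–Db–Fb) that is Gb.

Gb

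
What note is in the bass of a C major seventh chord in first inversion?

In first inversion the third is lowest. For C major seventh (C–E–G–B) that is E.

E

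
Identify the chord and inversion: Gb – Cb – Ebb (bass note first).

The pitch classes Gb, Cb, Ebb arrange in thirds as Cb–Ebb–Gb: a Cb minor triad.
With the fifth (Gb) in the bass, the chord is in second inversion (figured bass 6/4).

Cb minor, second inversion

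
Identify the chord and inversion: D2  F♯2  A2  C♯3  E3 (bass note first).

D major ninth, root position

The distinct note names are D, F#, A, C#, E. Stacked in thirds they read D–F#–A–C#–E, which is a major ninth chord on D.
D is the root of D major ninth; root in the bass means root position.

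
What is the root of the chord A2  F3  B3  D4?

B

A, F, B, D are the tones of a B half-diminished seventh chord (B–D–F–A), making B the root.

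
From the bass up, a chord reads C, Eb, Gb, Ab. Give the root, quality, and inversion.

Ab dominant seventh, first inversion

The distinct note names are C, Eb, Gb, Ab. Stacked in thirds they read Ab–C–Eb–Gb, which is a dominant seventh chord on Ab.
With the third (C) in the bass, the chord is in first inversion (figured bass 6/5).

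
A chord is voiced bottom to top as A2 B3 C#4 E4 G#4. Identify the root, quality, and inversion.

Reducing to letter names: A, B, C#, E, G#. These stack in thirds as A–C#–E–G#–B — an A major ninth chord.
A is the root of A major ninth; root in the bass means root position.

A major ninth, root position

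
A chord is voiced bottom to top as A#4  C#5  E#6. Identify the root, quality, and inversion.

The pitch classes A#, C#, E# arrange in thirds as A#–C#–E#: an A# minor triad.
With the root (A#) in the bass, the chord is in root position (figured bass 5/3).

A# minor, root position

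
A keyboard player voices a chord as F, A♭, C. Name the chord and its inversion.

F minor, root position

The pitch classes F, Ab, C arrange in thirds as F–Ab–C: an F minor triad.
With the root (F) in the bass, the chord is in root position (figured bass 5/3).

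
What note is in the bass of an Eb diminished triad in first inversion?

Eb diminished is Eb–Gb–Bbb. First inversion places the third in the bass: Gb.

Gb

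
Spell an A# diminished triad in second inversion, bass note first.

The chord tones are A#–C#–E. With the fifth (E) lowest for second inversion: E, A#, C#.

E, A#, C#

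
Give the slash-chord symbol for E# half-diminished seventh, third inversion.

Third inversion of E# half-diminished seventh has the seventh (D#) in the bass. As a slash chord: E#ø7/D#.

E#ø7/D#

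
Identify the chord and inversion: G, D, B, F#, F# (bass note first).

G major seventh, root position

Reducing to letter names: G, D, B, F#. These stack in thirds as G–B–D–F# — a G major seventh chord.
G is the root of G major seventh; root in the bass means root position (figured bass 7).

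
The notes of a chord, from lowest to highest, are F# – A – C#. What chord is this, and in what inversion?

The pitch classes F#, A, C# arrange in thirds as F#–A–C#: an F# minor triad.
F# is the root of F# minor; root in the bass means root position (figured bass 5/3).

F# minor, root position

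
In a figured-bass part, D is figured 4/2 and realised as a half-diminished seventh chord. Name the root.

The figures 4/2 mean the seventh of the chord is in the bass. If D is the seventh of a half-diminished seventh chord, the root is E (chord tones E–G–Bb–D).

E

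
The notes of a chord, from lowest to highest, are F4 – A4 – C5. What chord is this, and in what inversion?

The distinct note names are F, A, C. Stacked in thirds they read F–A–C, which is a major triad on F.
With the root (F) in the bass, the chord is in root position (figured bass 5/3).

F major, root position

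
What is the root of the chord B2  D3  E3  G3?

E

Reordering B, D, E, G into stacked thirds gives E–G–B–D; the bottom of that stack, E, is the root.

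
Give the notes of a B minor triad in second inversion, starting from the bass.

Spelling B minor: B–D–F#. In second inversion the fifth is bass, giving F#, B, D from the bottom.

F#, B, D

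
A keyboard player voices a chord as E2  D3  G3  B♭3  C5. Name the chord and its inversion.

C dominant ninth, first inversion

Reducing to letter names: E, D, G, Bb, C. These stack in thirds as C–E–G–Bb–D — a C dominant ninth chord.
With the third (E) in the bass, the chord is in first inversion.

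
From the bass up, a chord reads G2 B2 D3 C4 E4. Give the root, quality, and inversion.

C major ninth, second inversion

The distinct note names are G, B, D, C, E. Stacked in thirds they read C–E–G–B–D, which is a major ninth chord on C.
G is the fifth of C major ninth; fifth in the bass means second inversion.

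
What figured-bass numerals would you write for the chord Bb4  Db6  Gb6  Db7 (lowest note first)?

6

The notes Bb, Db, Gb stack in thirds as Gb–Bb–Db — a Gb major triad. The bass Bb is the third, so this is first inversion: figured 6.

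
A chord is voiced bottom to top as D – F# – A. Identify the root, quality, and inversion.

D major, root position

The distinct note names are D, F#, A. Stacked in thirds they read D–F#–A, which is a major triad on D.
With the root (D) in the bass, the chord is in root position (figured bass 5/3).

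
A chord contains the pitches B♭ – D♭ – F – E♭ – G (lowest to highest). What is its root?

Eb

Reordering Bb, Db, F, Eb, G into stacked thirds gives Eb–G–Bb–Db–F; the bottom of that stack, Eb, is the root.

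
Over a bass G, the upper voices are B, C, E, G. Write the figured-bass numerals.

The notes G, B, C, E stack in thirds as C–E–G–B — a C major seventh chord. The bass G is the fifth, so this is second inversion: figured 4/3.

4/3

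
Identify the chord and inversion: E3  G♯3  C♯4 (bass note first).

Reducing to letter names: E, G#, C#. These stack in thirds as C#–E–G# — a C# minor triad.
The lowest note is E, the third of the chord, so this is first inversion (figured bass 6).

C# minor, first inversion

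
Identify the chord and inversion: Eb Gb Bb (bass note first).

The pitch classes Eb, Gb, Bb arrange in thirds as Eb–Gb–Bb: an Eb minor triad.
Eb is the root of Eb minor; root in the bass means root position (figured bass 5/3).

Eb minor, root position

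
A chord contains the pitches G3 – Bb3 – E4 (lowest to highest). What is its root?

Reordering G, Bb, E into stacked thirds gives E–G–Bb; the bottom of that stack, E, is the root.

E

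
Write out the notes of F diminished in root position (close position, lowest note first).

Spelling F diminished: F–Ab–Cb. In root position the root is bass, giving F, Ab, Cb from the bottom.

F, Ab, Cb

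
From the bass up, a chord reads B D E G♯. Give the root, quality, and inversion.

The pitch classes B, D, E, G# arrange in thirds as E–G#–B–D: an E dominant seventh chord.
B is the fifth of E dominant seventh; fifth in the bass means second inversion (figured bass 4/3).

E dominant seventh, second inversion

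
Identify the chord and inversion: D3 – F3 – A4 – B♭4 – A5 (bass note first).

Reducing to letter names: D, F, A, Bb. These stack in thirds as Bb–D–F–A — a Bb major seventh chord.
With the third (D) in the bass, the chord is in first inversion (figured bass 6/5).

Bb major seventh, first inversion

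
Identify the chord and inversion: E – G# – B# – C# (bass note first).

C# minor-major seventh, first inversion

Reducing to letter names: E, G#, B#, C#. These stack in thirds as C#–E–G#–B# — a C# minor-major seventh chord.
E is the third of C# minor-major seventh; third in the bass means first inversion (figured bass 6/5).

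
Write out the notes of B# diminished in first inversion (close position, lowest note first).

B# diminished is B#–D#–F#. First inversion puts the third (D#) in the bass, with the remaining tones above: D#, F#, B#.

D#, F#, B#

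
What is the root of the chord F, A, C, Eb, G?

F

F, A, C, Eb, G are the tones of an F dominant ninth chord (F–A–C–Eb–G), making F the root.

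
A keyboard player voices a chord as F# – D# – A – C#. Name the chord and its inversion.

D# half-diminished seventh, first inversion

The distinct note names are F#, D#, A, C#. Stacked in thirds they read D#–F#–A–C#, which is a half-diminished seventh chord on D#.
The lowest note is F#, the third of the chord, so this is first inversion (figured bass 6/5).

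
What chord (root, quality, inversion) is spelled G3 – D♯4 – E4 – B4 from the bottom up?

E minor-major seventh, first inversion

The distinct note names are G, D#, E, B. Stacked in thirds they read E–G–B–D#, which is a minor-major seventh chord on E.
G is the third of E minor-major seventh; third in the bass means first inversion (figured bass 6/5).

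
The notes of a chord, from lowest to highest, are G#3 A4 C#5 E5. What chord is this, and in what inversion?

The pitch classes G#, A, C#, E arrange in thirds as A–C#–E–G#: an A major seventh chord.
G# is the seventh of A major seventh; seventh in the bass means third inversion (figured bass 4/2).

A major seventh, third inversion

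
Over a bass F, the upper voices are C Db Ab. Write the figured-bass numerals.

The notes F, C, Db, Ab stack in thirds as Db–F–Ab–C — a Db major seventh chord. The bass F is the third, so this is first inversion: figured 6/5.

6/5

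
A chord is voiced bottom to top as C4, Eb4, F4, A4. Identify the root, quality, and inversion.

Reducing to letter names: C, Eb, F, A. These stack in thirds as F–A–C–Eb — an F dominant seventh chord.
The lowest note is C, the fifth of the chord, so this is second inversion (figured bass 4/3).

F dominant seventh, second inversion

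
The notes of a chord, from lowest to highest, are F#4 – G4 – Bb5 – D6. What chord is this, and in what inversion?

Reducing to letter names: F#, G, Bb, D. These stack in thirds as G–Bb–D–F# — a G minor-major seventh chord.
With the seventh (F#) in the bass, the chord is in third inversion (figured bass 4/2).

G minor-major seventh, third inversion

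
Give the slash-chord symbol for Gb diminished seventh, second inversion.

Gbdim7/Dbb

Second inversion of Gb diminished seventh has the fifth (Dbb) in the bass. As a slash chord: Gbdim7/Dbb.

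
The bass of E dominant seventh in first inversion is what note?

G#

In first inversion the third is lowest. For E dominant seventh (E–G#–B–D) that is G#.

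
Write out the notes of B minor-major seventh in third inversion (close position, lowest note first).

Spelling B minor-major seventh: B–D–F#–A#. In third inversion the seventh is bass, giving A#, B, D, F# from the bottom.

A#, B, D, F#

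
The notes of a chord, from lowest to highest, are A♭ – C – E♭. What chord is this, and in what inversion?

Ab major, root position

Reducing to letter names: Ab, C, Eb. These stack in thirds as Ab–C–Eb — an Ab major triad.
With the root (Ab) in the bass, the chord is in root position (figured bass 5/3).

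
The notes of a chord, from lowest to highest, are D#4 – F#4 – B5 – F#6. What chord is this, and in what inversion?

The pitch classes D#, F#, B arrange in thirds as B–D#–F#: a B major triad.
The lowest note is D#, the third of the chord, so this is first inversion (figured bass 6).

B major, first inversion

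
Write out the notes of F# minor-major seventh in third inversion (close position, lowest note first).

E#, F#, A, C#

Spelling F# minor-major seventh: F#–A–C#–E#. In third inversion the seventh is bass, giving E#, F#, A, C# from the bottom.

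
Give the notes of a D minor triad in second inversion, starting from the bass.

A, D, F

Spelling D minor: D–F–A. In second inversion the fifth is bass, giving A, D, F from the bottom.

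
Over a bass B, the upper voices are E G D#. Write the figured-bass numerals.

The notes B, E, G, D# stack in thirds as E–G–B–D# — an E minor-major seventh chord. The bass B is the fifth, so this is second inversion: figured 4/3.

4/3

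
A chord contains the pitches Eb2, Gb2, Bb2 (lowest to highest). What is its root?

Eb

The distinct letter names are Eb, Gb, Bb. Arranged as a stack of thirds they read Eb–Gb–Bb, so Eb is the root (an Eb minor triad).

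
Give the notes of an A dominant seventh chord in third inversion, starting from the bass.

Spelling A dominant seventh: A–C#–E–G. In third inversion the seventh is bass, giving G, A, C#, E from the bottom.

G, A, C#, E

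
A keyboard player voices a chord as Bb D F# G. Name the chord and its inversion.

The distinct note names are Bb, D, F#, G. Stacked in thirds they read G–Bb–D–F#, which is a minor-major seventh chord on G.
Bb is the third of G minor-major seventh; third in the bass means first inversion (figured bass 6/5).

G minor-major seventh, first inversion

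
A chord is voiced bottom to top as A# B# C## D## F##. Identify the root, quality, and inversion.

The distinct note names are A#, B#, C##, D##, F##. Stacked in thirds they read B#–D##–F##–A#–C##, which is a dominant ninth chord on B#.
With the seventh (A#) in the bass, the chord is in third inversion.

B# dominant ninth, third inversion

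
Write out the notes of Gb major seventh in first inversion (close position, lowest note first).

Gb major seventh is Gb–Bb–Db–F. First inversion puts the third (Bb) in the bass, with the remaining tones above: Bb, Db, F, Gb.

Bb, Db, F, Gb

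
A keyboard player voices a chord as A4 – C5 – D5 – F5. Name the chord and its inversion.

D minor seventh, second inversion

The distinct note names are A, C, D, F. Stacked in thirds they read D–F–A–C, which is a minor seventh chord on D.
The lowest note is A, the fifth of the chord, so this is second inversion (figured bass 4/3).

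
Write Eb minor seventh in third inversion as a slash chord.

Ebm7/Db

Third inversion of Eb minor seventh has the seventh (Db) in the bass. As a slash chord: Ebm7/Db.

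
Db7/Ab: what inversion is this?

second inversion

Db7/Ab means Db dominant seventh with Ab in the bass. Ab is the fifth of Db dominant seventh (Db–F–Ab–Cb), so this is second inversion.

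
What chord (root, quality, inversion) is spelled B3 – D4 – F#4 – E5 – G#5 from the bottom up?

E dominant ninth, second inversion

Reducing to letter names: B, D, F#, E, G#. These stack in thirds as E–G#–B–D–F# — an E dominant ninth chord.
With the fifth (B) in the bass, the chord is in second inversion.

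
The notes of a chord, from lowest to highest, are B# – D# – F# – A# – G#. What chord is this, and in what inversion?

The distinct note names are B#, D#, F#, A#, G#. Stacked in thirds they read G#–B#–D#–F#–A#, which is a dominant ninth chord on G#.
B# is the third of G# dominant ninth; third in the bass means first inversion.

G# dominant ninth, first inversion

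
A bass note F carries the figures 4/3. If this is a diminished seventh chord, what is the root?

B

The figures 4/3 mean the fifth of the chord is in the bass. If F is the fifth of a diminished seventh chord, the root is B (chord tones B–D–F–Ab).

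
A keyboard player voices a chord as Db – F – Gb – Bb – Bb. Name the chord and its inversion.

Reducing to letter names: Db, F, Gb, Bb. These stack in thirds as Gb–Bb–Db–F — a Gb major seventh chord.
The lowest note is Db, the fifth of the chord, so this is second inversion (figured bass 4/3).

Gb major seventh, second inversion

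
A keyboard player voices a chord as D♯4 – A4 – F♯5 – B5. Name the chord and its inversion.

B dominant seventh, first inversion

The pitch classes D#, A, F#, B arrange in thirds as B–D#–F#–A: a B dominant seventh chord.
D# is the third of B dominant seventh; third in the bass means first inversion (figured bass 6/5).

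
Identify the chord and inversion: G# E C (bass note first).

C augmented, second inversion

Reducing to letter names: G#, E, C. These stack in thirds as C–E–G# — a C augmented triad.
G# is the fifth of C augmented; fifth in the bass means second inversion (figured bass 6/4).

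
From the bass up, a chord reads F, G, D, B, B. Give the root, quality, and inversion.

The pitch classes F, G, D, B arrange in thirds as G–B–D–F: a G dominant seventh chord.
F is the seventh of G dominant seventh; seventh in the bass means third inversion (figured bass 4/2).

G dominant seventh, third inversion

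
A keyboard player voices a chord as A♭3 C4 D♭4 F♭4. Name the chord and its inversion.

The distinct note names are Ab, C, Db, Fb. Stacked in thirds they read Db–Fb–Ab–C, which is a minor-major seventh chord on Db.
Ab is the fifth of Db minor-major seventh; fifth in the bass means second inversion (figured bass 4/3).

Db minor-major seventh, second inversion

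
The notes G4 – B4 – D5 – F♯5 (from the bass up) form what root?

G

The distinct letter names are G, B, D, F#. Arranged as a stack of thirds they read G–B–D–F#, so G is the root (a G major seventh chord).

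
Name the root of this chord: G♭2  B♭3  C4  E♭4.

C

The distinct letter names are Gb, Bb, C, Eb. Arranged as a stack of thirds they read C–Eb–Gb–Bb, so C is the root (a C half-diminished seventh chord).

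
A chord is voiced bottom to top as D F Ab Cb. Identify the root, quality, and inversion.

Reducing to letter names: D, F, Ab, Cb. These stack in thirds as D–F–Ab–Cb — a D diminished seventh chord.
With the root (D) in the bass, the chord is in root position (figured bass 7).

D diminished seventh, root position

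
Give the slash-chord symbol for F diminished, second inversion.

Fdim/Cb

Second inversion of F diminished has the fifth (Cb) in the bass. As a slash chord: Fdim/Cb.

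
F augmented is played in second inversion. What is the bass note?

C#

The fifth of F augmented (F–A–C#) is C#; that is the bass in second inversion.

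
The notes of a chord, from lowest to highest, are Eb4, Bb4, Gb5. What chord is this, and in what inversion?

The distinct note names are Eb, Bb, Gb. Stacked in thirds they read Eb–Gb–Bb, which is a minor triad on Eb.
With the root (Eb) in the bass, the chord is in root position (figured bass 5/3).

Eb minor, root position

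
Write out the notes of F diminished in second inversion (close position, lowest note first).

Cb, F, Ab

The chord tones are F–Ab–Cb. With the fifth (Cb) lowest for second inversion: Cb, F, Ab.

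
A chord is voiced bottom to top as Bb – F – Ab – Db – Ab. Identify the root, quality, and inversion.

The pitch classes Bb, F, Ab, Db arrange in thirds as Bb–Db–F–Ab: a Bb minor seventh chord.
With the root (Bb) in the bass, the chord is in root position (figured bass 7).

Bb minor seventh, root position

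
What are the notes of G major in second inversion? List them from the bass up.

G major is G–B–D. Second inversion puts the fifth (D) in the bass, with the remaining tones above: D, G, B.

D, G, B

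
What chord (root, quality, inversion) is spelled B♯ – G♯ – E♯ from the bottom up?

Reducing to letter names: B#, G#, E#. These stack in thirds as E#–G#–B# — an E# minor triad.
With the fifth (B#) in the bass, the chord is in second inversion (figured bass 6/4).

E# minor, second inversion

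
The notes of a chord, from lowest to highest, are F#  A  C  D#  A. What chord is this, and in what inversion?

D# diminished seventh, first inversion

The distinct note names are F#, A, C, D#. Stacked in thirds they read D#–F#–A–C, which is a diminished seventh chord on D#.
With the third (F#) in the bass, the chord is in first inversion (figured bass 6/5).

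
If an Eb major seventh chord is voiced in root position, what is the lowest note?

Eb

In root position the root is lowest. For Eb major seventh (Eb–G–Bb–D) that is Eb.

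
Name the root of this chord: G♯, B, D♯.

G#

Reordering G#, B, D# into stacked thirds gives G#–B–D#; the bottom of that stack, G#, is the root.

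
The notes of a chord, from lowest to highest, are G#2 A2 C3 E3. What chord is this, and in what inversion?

The distinct note names are G#, A, C, E. Stacked in thirds they read A–C–E–G#, which is a minor-major seventh chord on A.
G# is the seventh of A minor-major seventh; seventh in the bass means third inversion (figured bass 4/2).

A minor-major seventh, third inversion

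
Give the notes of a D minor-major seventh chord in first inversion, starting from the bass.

F, A, C#, D

D minor-major seventh is D–F–A–C#. First inversion puts the third (F) in the bass, with the remaining tones above: F, A, C#, D.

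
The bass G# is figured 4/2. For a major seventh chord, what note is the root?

A

The figures 4/2 mean the seventh of the chord is in the bass. If G# is the seventh of a major seventh chord, the root is A (chord tones A–C#–E–G#).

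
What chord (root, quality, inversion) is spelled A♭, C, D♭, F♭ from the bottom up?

Db minor-major seventh, second inversion

The pitch classes Ab, C, Db, Fb arrange in thirds as Db–Fb–Ab–C: a Db minor-major seventh chord.
Ab is the fifth of Db minor-major seventh; fifth in the bass means second inversion (figured bass 4/3).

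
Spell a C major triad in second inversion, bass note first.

G, C, E

Spelling C major: C–E–G. In second inversion the fifth is bass, giving G, C, E from the bottom.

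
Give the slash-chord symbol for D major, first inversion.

D/F#

First inversion of D major has the third (F#) in the bass. As a slash chord: D/F#.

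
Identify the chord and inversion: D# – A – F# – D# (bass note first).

The distinct note names are D#, A, F#. Stacked in thirds they read D#–F#–A, which is a diminished triad on D#.
D# is the root of D# diminished; root in the bass means root position (figured bass 5/3).

D# diminished, root position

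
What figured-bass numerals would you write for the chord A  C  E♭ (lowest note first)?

5/3

The notes A, C, Eb stack in thirds as A–C–Eb — an A diminished triad. The bass A is the root, so this is root position: figured 5/3.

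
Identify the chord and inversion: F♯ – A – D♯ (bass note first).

D# diminished, first inversion

The pitch classes F#, A, D# arrange in thirds as D#–F#–A: a D# diminished triad.
The lowest note is F#, the third of the chord, so this is first inversion (figured bass 6).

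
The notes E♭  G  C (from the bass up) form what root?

The distinct letter names are Eb, G, C. Arranged as a stack of thirds they read C–Eb–G, so C is the root (a C minor triad).

C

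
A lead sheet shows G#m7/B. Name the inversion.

first inversion

G#m7/B means G# minor seventh with B in the bass. B is the third of G# minor seventh (G#–B–D#–F#), so this is first inversion.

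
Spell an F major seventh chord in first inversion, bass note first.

A, C, E, F

F major seventh is F–A–C–E. First inversion puts the third (A) in the bass, with the remaining tones above: A, C, E, F.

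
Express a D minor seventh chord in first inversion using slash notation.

First inversion of D minor seventh has the third (F) in the bass. As a slash chord: Dm7/F.

Dm7/F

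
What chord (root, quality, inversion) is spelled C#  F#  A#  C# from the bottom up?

The distinct note names are C#, F#, A#. Stacked in thirds they read F#–A#–C#, which is a major triad on F#.
With the fifth (C#) in the bass, the chord is in second inversion (figured bass 6/4).

F# major, second inversion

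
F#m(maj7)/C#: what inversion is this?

F#m(maj7)/C# means F# minor-major seventh with C# in the bass. C# is the fifth of F# minor-major seventh (F#–A–C#–E#), so this is second inversion.

second inversion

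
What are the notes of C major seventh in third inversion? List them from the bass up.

The chord tones are C–E–G–B. With the seventh (B) lowest for third inversion: B, C, E, G.

B, C, E, G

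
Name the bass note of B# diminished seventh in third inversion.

A

The seventh of B# diminished seventh (B#–D#–F#–A) is A; that is the bass in third inversion.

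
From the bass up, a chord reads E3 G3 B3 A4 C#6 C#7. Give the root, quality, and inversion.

Reducing to letter names: E, G, B, A, C#. These stack in thirds as A–C#–E–G–B — an A dominant ninth chord.
The lowest note is E, the fifth of the chord, so this is second inversion.

A dominant ninth, second inversion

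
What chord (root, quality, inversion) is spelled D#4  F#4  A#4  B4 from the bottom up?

The pitch classes D#, F#, A#, B arrange in thirds as B–D#–F#–A#: a B major seventh chord.
The lowest note is D#, the third of the chord, so this is first inversion (figured bass 6/5).

B major seventh, first inversion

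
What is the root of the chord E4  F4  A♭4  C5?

E, F, Ab, C are the tones of an F minor-major seventh chord (F–Ab–C–E), making F the root.

F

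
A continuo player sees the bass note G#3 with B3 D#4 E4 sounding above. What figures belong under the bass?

The notes G#, B, D#, E stack in thirds as E–G#–B–D# — an E major seventh chord. The bass G# is the third, so this is first inversion: figured 6/5.

6/5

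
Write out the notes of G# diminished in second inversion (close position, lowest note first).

The chord tones are G#–B–D. With the fifth (D) lowest for second inversion: D, G#, B.

D, G#, B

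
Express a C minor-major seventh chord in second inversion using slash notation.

Cm(maj7)/G

Second inversion of C minor-major seventh has the fifth (G) in the bass. As a slash chord: Cm(maj7)/G.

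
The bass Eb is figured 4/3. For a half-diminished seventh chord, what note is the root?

The figures 4/3 mean the fifth of the chord is in the bass. If Eb is the fifth of a half-diminished seventh chord, the root is A (chord tones A–C–Eb–G).

A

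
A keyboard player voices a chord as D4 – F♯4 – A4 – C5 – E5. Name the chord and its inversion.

D dominant ninth, root position

The pitch classes D, F#, A, C, E arrange in thirds as D–F#–A–C–E: a D dominant ninth chord.
With the root (D) in the bass, the chord is in root position.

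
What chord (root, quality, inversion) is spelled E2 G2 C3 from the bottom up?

The distinct note names are E, G, C. Stacked in thirds they read C–E–G, which is a major triad on C.
The lowest note is E, the third of the chord, so this is first inversion (figured bass 6).

C major, first inversion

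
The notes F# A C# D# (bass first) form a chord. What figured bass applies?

6/5

The notes F#, A, C#, D# stack in thirds as D#–F#–A–C# — a D# half-diminished seventh chord. The bass F# is the third, so this is first inversion: figured 6/5.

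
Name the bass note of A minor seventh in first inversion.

The third of A minor seventh (A–C–E–G) is C; that is the bass in first inversion.

C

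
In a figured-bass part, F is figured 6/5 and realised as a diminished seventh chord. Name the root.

D

The figures 6/5 mean the third of the chord is in the bass. If F is the third of a diminished seventh chord, the root is D (chord tones D–F–Ab–Cb).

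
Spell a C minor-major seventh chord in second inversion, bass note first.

Spelling C minor-major seventh: C–Eb–G–B. In second inversion the fifth is bass, giving G, B, C, Eb from the bottom.

G, B, C, Eb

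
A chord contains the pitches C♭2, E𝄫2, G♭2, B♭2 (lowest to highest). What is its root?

Cb, Ebb, Gb, Bb are the tones of a Cb minor-major seventh chord (Cb–Ebb–Gb–Bb), making Cb the root.

Cb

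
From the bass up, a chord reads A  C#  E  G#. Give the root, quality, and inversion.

The distinct note names are A, C#, E, G#. Stacked in thirds they read A–C#–E–G#, which is a major seventh chord on A.
A is the root of A major seventh; root in the bass means root position (figured bass 7).

A major seventh, root position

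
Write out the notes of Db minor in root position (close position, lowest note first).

Db minor is Db–Fb–Ab. Root position puts the root (Db) in the bass, with the remaining tones above: Db, Fb, Ab.

Db, Fb, Ab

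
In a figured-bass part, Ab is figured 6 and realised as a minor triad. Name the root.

The figures 6 mean the third of the chord is in the bass. If Ab is the third of a minor triad, the root is F (chord tones F–Ab–C).

F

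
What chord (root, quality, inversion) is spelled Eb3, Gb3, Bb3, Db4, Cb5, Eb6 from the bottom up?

The pitch classes Eb, Gb, Bb, Db, Cb arrange in thirds as Cb–Eb–Gb–Bb–Db: a Cb major ninth chord.
Eb is the third of Cb major ninth; third in the bass means first inversion.

Cb major ninth, first inversion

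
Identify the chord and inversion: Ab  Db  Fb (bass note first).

Db minor, second inversion

Reducing to letter names: Ab, Db, Fb. These stack in thirds as Db–Fb–Ab — a Db minor triad.
With the fifth (Ab) in the bass, the chord is in second inversion (figured bass 6/4).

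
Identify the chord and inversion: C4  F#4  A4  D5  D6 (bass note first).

D dominant seventh, third inversion

The pitch classes C, F#, A, D arrange in thirds as D–F#–A–C: a D dominant seventh chord.
The lowest note is C, the seventh of the chord, so this is third inversion (figured bass 4/2).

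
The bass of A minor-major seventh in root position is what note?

A minor-major seventh is A–C–E–G#. Root position places the root in the bass: A.

A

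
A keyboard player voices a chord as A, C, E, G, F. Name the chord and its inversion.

F major ninth, first inversion

Reducing to letter names: A, C, E, G, F. These stack in thirds as F–A–C–E–G — an F major ninth chord.
A is the third of F major ninth; third in the bass means first inversion.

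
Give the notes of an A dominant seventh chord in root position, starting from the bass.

The chord tones are A–C#–E–G. With the root (A) lowest for root position: A, C#, E, G.

A, C#, E, G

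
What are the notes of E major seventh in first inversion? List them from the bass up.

E major seventh is E–G#–B–D#. First inversion puts the third (G#) in the bass, with the remaining tones above: G#, B, D#, E.

G#, B, D#, E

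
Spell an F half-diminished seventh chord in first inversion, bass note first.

The chord tones are F–Ab–Cb–Eb. With the third (Ab) lowest for first inversion: Ab, Cb, Eb, F.

Ab, Cb, Eb, F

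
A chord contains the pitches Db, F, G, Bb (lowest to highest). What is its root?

Reordering Db, F, G, Bb into stacked thirds gives G–Bb–Db–F; the bottom of that stack, G, is the root.

G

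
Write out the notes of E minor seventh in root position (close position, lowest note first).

E, G, B, D

The chord tones are E–G–B–D. With the root (E) lowest for root position: E, G, B, D.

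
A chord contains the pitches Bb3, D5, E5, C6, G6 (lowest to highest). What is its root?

C

The distinct letter names are Bb, D, E, C, G. Arranged as a stack of thirds they read C–E–G–Bb–D, so C is the root (a C dominant ninth chord).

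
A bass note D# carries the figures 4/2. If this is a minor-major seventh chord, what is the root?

The figures 4/2 mean the seventh of the chord is in the bass. If D# is the seventh of a minor-major seventh chord, the root is E (chord tones E–G–B–D#).

E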